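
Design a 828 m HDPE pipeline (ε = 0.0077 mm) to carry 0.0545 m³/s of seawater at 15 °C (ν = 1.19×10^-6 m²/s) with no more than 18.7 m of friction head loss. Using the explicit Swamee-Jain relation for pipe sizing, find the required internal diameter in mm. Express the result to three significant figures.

Swamee-Jain (Type III): D = 0.66·[ε^1.25·(LQ²/(gh_f))^4.75 + ν·Q^9.4·(L/(gh_f))^5.2]^0.04
LQ²/(gh_f) = 0.01341; L/(gh_f) = 4.514
Term 1 = ε^1.25·(…)^4.75 = 5.16×10^-16; Term 2 = ν·Q^9.4·(…)^5.2 = 3.99×10^-15
D = 0.66·(5.16×10^-16 + 3.99×10^-15)^0.04 = 0.1761 m = 176 mm
Check: V = 2.24 m/s, Re = 3.31×10^5, f = 0.01463, h_f = 17.6 m ≈ 18.7 m ✓

D ≈ 176 mm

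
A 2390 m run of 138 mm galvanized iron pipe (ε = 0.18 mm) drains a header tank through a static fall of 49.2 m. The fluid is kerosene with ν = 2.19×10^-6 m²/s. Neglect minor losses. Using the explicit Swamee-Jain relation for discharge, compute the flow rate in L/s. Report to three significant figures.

Swamee-Jain (Type II): Q = -0.965·√(gD⁵h_f/L)·ln[ε/(3.7D) + √(3.17ν²L/(gD³h_f))]
√(gD⁵h_f/L) = √(9.81·0.138⁵·49.2/2390) = 0.003179
ε/(3.7D) = 3.53×10^-4; √(3.17ν²L/(gD³h_f)) = 1.69×10^-4
Q = -0.965·0.003179·ln(5.218×10^-4) = 0.02319 m³/s
Check: V = 1.55 m/s, Re = 9.77×10^4, f = 0.02339, h_f = 49.6 m ≈ 49.2 m ✓

Q ≈ 23.2 L/s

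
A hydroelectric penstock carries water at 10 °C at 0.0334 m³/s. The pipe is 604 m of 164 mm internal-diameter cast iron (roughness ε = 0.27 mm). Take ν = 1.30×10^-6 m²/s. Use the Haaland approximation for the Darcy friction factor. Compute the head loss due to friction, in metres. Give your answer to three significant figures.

h_f ≈ 10.9 m

V = 4Q/(πD²) = 4·0.0334/(π·0.164²) = 1.581 m/s
Re = VD/ν = 1.581·0.164/1.30×10^-6 = 1.99×10^5 → turbulent
ε/D = 0.27/164 = 0.00165
Haaland: f = 0.02319
h_f = f(L/D)V²/(2g) = 0.02319·(604/0.164)·1.581²/(2·9.81) = 10.88 m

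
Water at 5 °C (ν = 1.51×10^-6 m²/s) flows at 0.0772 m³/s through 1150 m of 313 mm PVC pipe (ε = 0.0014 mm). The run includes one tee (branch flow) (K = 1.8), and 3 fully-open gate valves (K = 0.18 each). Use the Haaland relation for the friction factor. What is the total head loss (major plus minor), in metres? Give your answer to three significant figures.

V = 4Q/(πD²) = 1.003 m/s; V²/2g = 0.05131 m
Re = 2.08×10^5, ε/D = 4.47×10^-6 → f = 0.01541 (Haaland)
Major: h_f = f(L/D)·V²/2g = 0.01541·3674·0.05131 = 2.905 m
Minor: ΣK = 2.34; h_m = ΣK·V²/2g = 0.1201 m
Total H_L = 2.905 + 0.1201 = 3.025 m

H_L ≈ 3.02 m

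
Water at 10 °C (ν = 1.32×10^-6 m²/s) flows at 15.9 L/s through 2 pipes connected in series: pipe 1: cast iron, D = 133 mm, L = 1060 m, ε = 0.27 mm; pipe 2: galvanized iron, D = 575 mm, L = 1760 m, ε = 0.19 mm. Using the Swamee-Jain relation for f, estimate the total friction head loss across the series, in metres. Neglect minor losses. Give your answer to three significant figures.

H ≈ 13.4 m

Pipe 1: V = 1.144 m/s, Re = 1.15×10^5, ε/D = 0.00203, f = 0.02520, h_1 = f(L/D)V²/2g = 13.41 m
Pipe 2: V = 0.06123 m/s, Re = 2.67×10^4, ε/D = 3.30×10^-4, f = 0.02497, h_2 = f(L/D)V²/2g = 0.01461 m
Series → Q common, losses add: H = Σh = 13.42 m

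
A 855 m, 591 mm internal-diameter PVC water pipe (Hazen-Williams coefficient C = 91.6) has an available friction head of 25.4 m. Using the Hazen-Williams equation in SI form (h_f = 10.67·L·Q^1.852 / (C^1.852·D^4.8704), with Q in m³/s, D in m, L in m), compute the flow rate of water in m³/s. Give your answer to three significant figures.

Rearranging: Q = [h_f·C^1.852·D^4.8704 / (10.67·L)]^(1/1.852)
Q = [25.4·91.6^1.852·0.591^4.8704 / (10.67·855)]^0.540 = 0.9582 m³/s

Q ≈ 0.958 m³/s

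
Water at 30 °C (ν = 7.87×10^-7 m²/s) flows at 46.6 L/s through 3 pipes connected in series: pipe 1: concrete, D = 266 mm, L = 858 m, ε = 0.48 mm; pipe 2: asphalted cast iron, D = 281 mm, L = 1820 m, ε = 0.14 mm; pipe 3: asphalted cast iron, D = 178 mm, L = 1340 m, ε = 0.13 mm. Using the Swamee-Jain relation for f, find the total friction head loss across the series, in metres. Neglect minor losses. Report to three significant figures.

H ≈ 32.0 m

Pipe 1: V = 0.8386 m/s, Re = 2.83×10^5, ε/D = 0.00180, f = 0.02363, h_1 = f(L/D)V²/2g = 2.732 m
Pipe 2: V = 0.7514 m/s, Re = 2.68×10^5, ε/D = 4.98×10^-4, f = 0.01847, h_2 = f(L/D)V²/2g = 3.442 m
Pipe 3: V = 1.873 m/s, Re = 4.24×10^5, ε/D = 7.30×10^-4, f = 0.01921, h_3 = f(L/D)V²/2g = 25.85 m
Series → Q common, losses add: H = Σh = 32.02 m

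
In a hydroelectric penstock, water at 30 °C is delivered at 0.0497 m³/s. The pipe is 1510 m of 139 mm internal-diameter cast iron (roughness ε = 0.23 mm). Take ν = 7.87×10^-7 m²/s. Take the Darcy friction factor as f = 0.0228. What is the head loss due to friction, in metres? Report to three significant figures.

h_f ≈ 135 m

V = 4Q/(πD²) = 4·0.0497/(π·0.139²) = 3.275 m/s
h_f = f(L/D)V²/(2g) = 0.02280·(1510/0.139)·3.275²/(2·9.81) = 135.4 m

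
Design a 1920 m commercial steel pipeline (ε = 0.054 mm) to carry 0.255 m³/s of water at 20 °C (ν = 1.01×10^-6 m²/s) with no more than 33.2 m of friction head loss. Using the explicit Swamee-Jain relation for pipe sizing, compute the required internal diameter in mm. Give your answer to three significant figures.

Swamee-Jain (Type III): D = 0.66·[ε^1.25·(LQ²/(gh_f))^4.75 + ν·Q^9.4·(L/(gh_f))^5.2]^0.04
LQ²/(gh_f) = 0.3833; L/(gh_f) = 5.895
Term 1 = ε^1.25·(…)^4.75 = 4.87×10^-8; Term 2 = ν·Q^9.4·(…)^5.2 = 2.71×10^-8
D = 0.66·(4.87×10^-8 + 2.71×10^-8)^0.04 = 0.3425 m = 343 mm
Check: V = 2.77 m/s, Re = 9.38×10^5, f = 0.01434, h_f = 31.4 m ≈ 33.2 m ✓

D ≈ 343 mm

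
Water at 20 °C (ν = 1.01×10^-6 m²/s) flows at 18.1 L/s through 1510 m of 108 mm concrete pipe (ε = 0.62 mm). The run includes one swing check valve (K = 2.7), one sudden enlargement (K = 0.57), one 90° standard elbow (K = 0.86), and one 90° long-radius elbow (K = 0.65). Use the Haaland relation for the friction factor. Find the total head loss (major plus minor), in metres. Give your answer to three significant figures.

V = 4Q/(πD²) = 1.976 m/s; V²/2g = 0.1990 m
Re = 2.11×10^5, ε/D = 0.00574 → f = 0.03212 (Haaland)
Major: h_f = f(L/D)·V²/2g = 0.03212·13981·0.1990 = 89.34 m
Minor: ΣK = 4.78; h_m = ΣK·V²/2g = 0.9511 m
Total H_L = 89.34 + 0.9511 = 90.29 m

H_L ≈ 90.3 m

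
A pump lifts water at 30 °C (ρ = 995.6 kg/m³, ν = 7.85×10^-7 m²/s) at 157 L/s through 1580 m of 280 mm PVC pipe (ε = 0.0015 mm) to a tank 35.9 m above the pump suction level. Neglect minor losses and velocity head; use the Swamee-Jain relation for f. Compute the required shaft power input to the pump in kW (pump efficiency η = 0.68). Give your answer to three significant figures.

P_shaft ≈ 131 kW

V = 4Q/(πD²) = 2.550 m/s; Re = 9.09×10^5; ε/D = 5.36×10^-6; f = 0.01192
h_f = f(L/D)V²/2g = 22.29 m
Total head H = z + h_f = 35.9 + 22.29 = 58.19 m
P_hyd = ρgQH = 995.6·9.81·0.157·58.19 = 89.23 kW
P_shaft = P_hyd/η = 89.23/0.68 = 131.2 kW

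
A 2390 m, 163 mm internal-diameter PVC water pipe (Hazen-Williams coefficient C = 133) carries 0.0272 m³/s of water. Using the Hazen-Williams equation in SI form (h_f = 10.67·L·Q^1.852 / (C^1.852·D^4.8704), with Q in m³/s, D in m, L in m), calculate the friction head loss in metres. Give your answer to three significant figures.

h_f = 10.67·2390·0.0272^1.852 / (133^1.852·0.163^4.8704) = 25.76 m

h_f ≈ 25.8 m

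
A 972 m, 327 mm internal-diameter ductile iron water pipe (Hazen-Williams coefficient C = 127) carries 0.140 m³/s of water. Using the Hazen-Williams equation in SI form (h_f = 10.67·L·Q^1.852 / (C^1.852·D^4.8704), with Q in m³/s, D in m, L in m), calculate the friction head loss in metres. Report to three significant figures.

h_f ≈ 7.99 m

h_f = 10.67·972·0.140^1.852 / (127^1.852·0.327^4.8704) = 7.990 m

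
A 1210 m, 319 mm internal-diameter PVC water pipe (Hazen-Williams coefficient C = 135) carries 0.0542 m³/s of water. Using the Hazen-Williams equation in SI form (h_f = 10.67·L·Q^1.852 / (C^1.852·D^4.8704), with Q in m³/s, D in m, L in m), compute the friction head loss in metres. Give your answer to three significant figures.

h_f = 10.67·1210·0.0542^1.852 / (135^1.852·0.319^4.8704) = 1.729 m

h_f ≈ 1.73 m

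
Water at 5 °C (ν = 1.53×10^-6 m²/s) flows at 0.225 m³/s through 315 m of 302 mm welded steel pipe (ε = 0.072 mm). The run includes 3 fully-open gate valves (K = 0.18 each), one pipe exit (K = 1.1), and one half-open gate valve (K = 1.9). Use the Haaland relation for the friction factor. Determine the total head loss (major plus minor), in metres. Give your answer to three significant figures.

H_L ≈ 9.86 m

V = 4Q/(πD²) = 3.141 m/s; V²/2g = 0.5029 m
Re = 6.20×10^5, ε/D = 2.38×10^-4 → f = 0.01541 (Haaland)
Major: h_f = f(L/D)·V²/2g = 0.01541·1043·0.5029 = 8.080 m
Minor: ΣK = 3.54; h_m = ΣK·V²/2g = 1.780 m
Total H_L = 8.080 + 1.780 = 9.861 m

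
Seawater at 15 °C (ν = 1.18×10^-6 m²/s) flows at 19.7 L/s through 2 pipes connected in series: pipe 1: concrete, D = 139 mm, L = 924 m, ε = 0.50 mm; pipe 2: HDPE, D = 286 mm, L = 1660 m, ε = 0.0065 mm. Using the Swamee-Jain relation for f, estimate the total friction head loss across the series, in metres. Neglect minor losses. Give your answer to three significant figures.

Pipe 1: V = 1.298 m/s, Re = 1.53×10^5, ε/D = 0.00360, f = 0.02853, h_1 = f(L/D)V²/2g = 16.29 m
Pipe 2: V = 0.3067 m/s, Re = 7.43×10^4, ε/D = 2.27×10^-5, f = 0.01914, h_2 = f(L/D)V²/2g = 0.5325 m
Series → Q common, losses add: H = Σh = 16.82 m

H ≈ 16.8 m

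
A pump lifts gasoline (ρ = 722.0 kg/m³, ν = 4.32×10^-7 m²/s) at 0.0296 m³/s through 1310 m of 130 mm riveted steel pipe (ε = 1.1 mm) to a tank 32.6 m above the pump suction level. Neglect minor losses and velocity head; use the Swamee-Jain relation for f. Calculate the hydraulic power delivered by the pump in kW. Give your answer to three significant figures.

V = 4Q/(πD²) = 2.230 m/s; Re = 6.71×10^5; ε/D = 0.00846; f = 0.03602
h_f = f(L/D)V²/2g = 92.00 m
Total head H = z + h_f = 32.6 + 92.00 = 124.6 m
P_hyd = ρgQH = 722.0·9.81·0.0296·124.6 = 26.12 kW

P_hyd ≈ 26.1 kW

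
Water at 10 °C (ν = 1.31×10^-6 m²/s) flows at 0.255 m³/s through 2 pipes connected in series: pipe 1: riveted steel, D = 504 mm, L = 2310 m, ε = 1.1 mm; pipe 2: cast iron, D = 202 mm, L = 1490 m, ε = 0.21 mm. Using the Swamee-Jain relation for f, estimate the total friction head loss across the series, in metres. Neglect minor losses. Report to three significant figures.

Pipe 1: V = 1.278 m/s, Re = 4.92×10^5, ε/D = 0.00218, f = 0.02444, h_1 = f(L/D)V²/2g = 9.326 m
Pipe 2: V = 7.957 m/s, Re = 1.23×10^6, ε/D = 0.00104, f = 0.02014, h_2 = f(L/D)V²/2g = 479.5 m
Series → Q common, losses add: H = Σh = 488.8 m

H ≈ 489 m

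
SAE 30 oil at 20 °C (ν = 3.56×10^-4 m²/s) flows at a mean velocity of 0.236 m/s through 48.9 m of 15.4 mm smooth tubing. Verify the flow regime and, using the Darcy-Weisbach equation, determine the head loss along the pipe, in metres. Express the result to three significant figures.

h_f ≈ 56.5 m

Re = VD/ν = 0.236·0.01540/3.56×10^-4 = 10.2 → laminar (Re < 2300)
f = 64/Re = 6.269
h_f = f(L/D)V²/(2g) = 6.269·(48.9/0.01540)·0.236²/(2·9.81) = 56.51 m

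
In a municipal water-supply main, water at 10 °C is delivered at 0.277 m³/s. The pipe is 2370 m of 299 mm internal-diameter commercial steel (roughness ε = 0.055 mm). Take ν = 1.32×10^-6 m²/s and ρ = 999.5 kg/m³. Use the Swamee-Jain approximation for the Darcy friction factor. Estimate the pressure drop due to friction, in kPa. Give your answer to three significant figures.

V = 4Q/(πD²) = 4·0.277/(π·0.299²) = 3.945 m/s
Re = VD/ν = 3.945·0.299/1.32×10^-6 = 8.94×10^5 → turbulent
ε/D = 0.055/299 = 1.84×10^-4
Swamee-Jain: f = 0.01469
h_f = f(L/D)V²/(2g) = 0.01469·(2370/0.299)·3.945²/(2·9.81) = 92.38 m
Δp = ρg·h_f = 999.5·9.81·92.38 = 905.8 kPa

Δp ≈ 906 kPa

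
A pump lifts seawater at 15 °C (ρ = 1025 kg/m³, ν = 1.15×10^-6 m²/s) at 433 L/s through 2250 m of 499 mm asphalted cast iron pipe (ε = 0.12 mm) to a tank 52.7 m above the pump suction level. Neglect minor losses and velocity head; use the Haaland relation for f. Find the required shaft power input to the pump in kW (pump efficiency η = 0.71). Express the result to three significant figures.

P_shaft ≈ 427 kW

V = 4Q/(πD²) = 2.214 m/s; Re = 9.61×10^5; ε/D = 2.40×10^-4; f = 0.01506
h_f = f(L/D)V²/2g = 16.96 m
Total head H = z + h_f = 52.7 + 16.96 = 69.66 m
P_hyd = ρgQH = 1025·9.81·0.433·69.66 = 303.3 kW
P_shaft = P_hyd/η = 303.3/0.71 = 427.2 kW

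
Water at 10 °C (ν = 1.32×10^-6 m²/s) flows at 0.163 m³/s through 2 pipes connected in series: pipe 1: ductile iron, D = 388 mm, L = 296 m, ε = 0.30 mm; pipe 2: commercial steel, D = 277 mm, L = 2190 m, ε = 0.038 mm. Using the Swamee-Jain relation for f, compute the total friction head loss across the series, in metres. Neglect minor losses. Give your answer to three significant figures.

Pipe 1: V = 1.379 m/s, Re = 4.05×10^5, ε/D = 7.73×10^-4, f = 0.01946, h_1 = f(L/D)V²/2g = 1.438 m
Pipe 2: V = 2.705 m/s, Re = 5.68×10^5, ε/D = 1.37×10^-4, f = 0.01470, h_2 = f(L/D)V²/2g = 43.33 m
Series → Q common, losses add: H = Σh = 44.77 m

H ≈ 44.8 m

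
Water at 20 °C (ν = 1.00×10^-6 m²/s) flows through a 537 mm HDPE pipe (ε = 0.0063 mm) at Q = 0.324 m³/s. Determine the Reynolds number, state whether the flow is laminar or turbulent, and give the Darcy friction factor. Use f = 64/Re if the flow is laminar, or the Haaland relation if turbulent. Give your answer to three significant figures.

Re ≈ 7.68×10^5; turbulent; f ≈ 0.0123

V = 4Q/(πD²) = 1.431 m/s
Re = VD/ν = 1.431·0.537/1.00×10^-6 = 7.68×10^5
Re > 4000 → turbulent; ε/D = 1.17×10^-5
Haaland: f = 0.01230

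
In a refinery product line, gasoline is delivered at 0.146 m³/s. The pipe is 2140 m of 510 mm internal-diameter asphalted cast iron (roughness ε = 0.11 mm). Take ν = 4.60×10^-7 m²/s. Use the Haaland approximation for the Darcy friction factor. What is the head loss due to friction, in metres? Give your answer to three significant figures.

h_f ≈ 1.63 m

V = 4Q/(πD²) = 4·0.146/(π·0.510²) = 0.7147 m/s
Re = VD/ν = 0.7147·0.510/4.60×10^-7 = 7.92×10^5 → turbulent
ε/D = 0.11/510 = 2.16×10^-4
Haaland: f = 0.01496
h_f = f(L/D)V²/(2g) = 0.01496·(2140/0.510)·0.7147²/(2·9.81) = 1.634 m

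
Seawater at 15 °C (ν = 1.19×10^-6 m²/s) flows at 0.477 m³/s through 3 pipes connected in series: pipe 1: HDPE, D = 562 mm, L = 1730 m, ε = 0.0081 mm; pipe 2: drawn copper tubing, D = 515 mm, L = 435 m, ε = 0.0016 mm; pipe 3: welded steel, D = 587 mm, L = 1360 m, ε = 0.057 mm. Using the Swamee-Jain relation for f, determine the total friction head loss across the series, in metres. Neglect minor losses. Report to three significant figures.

H ≈ 14.7 m

Pipe 1: V = 1.923 m/s, Re = 9.08×10^5, ε/D = 1.44×10^-5, f = 0.01213, h_1 = f(L/D)V²/2g = 7.035 m
Pipe 2: V = 2.290 m/s, Re = 9.91×10^5, ε/D = 3.11×10^-6, f = 0.01170, h_2 = f(L/D)V²/2g = 2.642 m
Pipe 3: V = 1.763 m/s, Re = 8.69×10^5, ε/D = 9.71×10^-5, f = 0.01363, h_3 = f(L/D)V²/2g = 5.001 m
Series → Q common, losses add: H = Σh = 14.68 m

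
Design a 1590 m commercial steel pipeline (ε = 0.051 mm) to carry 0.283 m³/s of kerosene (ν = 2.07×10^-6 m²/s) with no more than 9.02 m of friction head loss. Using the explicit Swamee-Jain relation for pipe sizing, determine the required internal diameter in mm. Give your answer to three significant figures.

Swamee-Jain (Type III): D = 0.66·[ε^1.25·(LQ²/(gh_f))^4.75 + ν·Q^9.4·(L/(gh_f))^5.2]^0.04
LQ²/(gh_f) = 1.439; L/(gh_f) = 17.97
Term 1 = ε^1.25·(…)^4.75 = 2.43×10^-5; Term 2 = ν·Q^9.4·(…)^5.2 = 4.86×10^-5
D = 0.66·(2.43×10^-5 + 4.86×10^-5)^0.04 = 0.4509 m = 451 mm
Check: V = 1.77 m/s, Re = 3.86×10^5, f = 0.01506, h_f = 8.51 m ≈ 9.02 m ✓

D ≈ 451 mm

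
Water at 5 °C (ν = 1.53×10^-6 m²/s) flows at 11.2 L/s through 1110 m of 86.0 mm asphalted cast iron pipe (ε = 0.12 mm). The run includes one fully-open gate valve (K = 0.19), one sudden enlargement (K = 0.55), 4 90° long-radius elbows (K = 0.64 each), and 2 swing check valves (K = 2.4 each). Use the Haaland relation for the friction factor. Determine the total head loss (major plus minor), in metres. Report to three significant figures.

H_L ≈ 58.1 m

V = 4Q/(πD²) = 1.928 m/s; V²/2g = 0.1895 m
Re = 1.08×10^5, ε/D = 0.00140 → f = 0.02312 (Haaland)
Major: h_f = f(L/D)·V²/2g = 0.02312·12907·0.1895 = 56.55 m
Minor: ΣK = 8.10; h_m = ΣK·V²/2g = 1.535 m
Total H_L = 56.55 + 1.535 = 58.09 m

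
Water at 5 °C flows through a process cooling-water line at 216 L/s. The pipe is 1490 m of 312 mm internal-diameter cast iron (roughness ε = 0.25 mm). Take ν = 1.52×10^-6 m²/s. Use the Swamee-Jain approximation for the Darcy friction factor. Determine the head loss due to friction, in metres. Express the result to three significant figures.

V = 4Q/(πD²) = 4·0.216/(π·0.312²) = 2.825 m/s
Re = VD/ν = 2.825·0.312/1.52×10^-6 = 5.80×10^5 → turbulent
ε/D = 0.25/312 = 8.01×10^-4
Swamee-Jain: f = 0.01934
h_f = f(L/D)V²/(2g) = 0.01934·(1490/0.312)·2.825²/(2·9.81) = 37.57 m

h_f ≈ 37.6 m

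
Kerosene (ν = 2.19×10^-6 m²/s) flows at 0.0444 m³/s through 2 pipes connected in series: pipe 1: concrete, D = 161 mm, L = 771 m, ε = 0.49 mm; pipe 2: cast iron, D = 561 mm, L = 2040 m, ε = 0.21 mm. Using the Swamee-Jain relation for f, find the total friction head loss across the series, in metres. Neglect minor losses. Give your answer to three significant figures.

H ≈ 31.8 m

Pipe 1: V = 2.181 m/s, Re = 1.60×10^5, ε/D = 0.00304, f = 0.02730, h_1 = f(L/D)V²/2g = 31.69 m
Pipe 2: V = 0.1796 m/s, Re = 4.60×10^4, ε/D = 3.74×10^-4, f = 0.02253, h_2 = f(L/D)V²/2g = 0.1347 m
Series → Q common, losses add: H = Σh = 31.83 m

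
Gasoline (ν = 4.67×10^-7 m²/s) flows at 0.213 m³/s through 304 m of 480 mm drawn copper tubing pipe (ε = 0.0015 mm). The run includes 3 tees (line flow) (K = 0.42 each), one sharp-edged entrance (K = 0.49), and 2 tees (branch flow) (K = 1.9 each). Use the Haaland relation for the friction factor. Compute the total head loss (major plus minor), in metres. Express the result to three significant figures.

H_L ≈ 0.897 m

V = 4Q/(πD²) = 1.177 m/s; V²/2g = 0.07062 m
Re = 1.21×10^6, ε/D = 3.13×10^-6 → f = 0.01128 (Haaland)
Major: h_f = f(L/D)·V²/2g = 0.01128·633.3·0.07062 = 0.5046 m
Minor: ΣK = 5.55; h_m = ΣK·V²/2g = 0.3919 m
Total H_L = 0.5046 + 0.3919 = 0.8965 m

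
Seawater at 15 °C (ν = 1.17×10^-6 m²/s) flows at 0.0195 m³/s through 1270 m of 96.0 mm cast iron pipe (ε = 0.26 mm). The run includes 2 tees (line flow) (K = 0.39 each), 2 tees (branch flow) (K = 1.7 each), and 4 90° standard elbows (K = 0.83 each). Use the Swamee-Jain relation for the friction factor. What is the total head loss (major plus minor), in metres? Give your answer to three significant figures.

H_L ≈ 131 m

V = 4Q/(πD²) = 2.694 m/s; V²/2g = 0.3699 m
Re = 2.21×10^5, ε/D = 0.00271 → f = 0.02626 (Swamee-Jain)
Major: h_f = f(L/D)·V²/2g = 0.02626·13229·0.3699 = 128.5 m
Minor: ΣK = 7.50; h_m = ΣK·V²/2g = 2.774 m
Total H_L = 128.5 + 2.774 = 131.3 m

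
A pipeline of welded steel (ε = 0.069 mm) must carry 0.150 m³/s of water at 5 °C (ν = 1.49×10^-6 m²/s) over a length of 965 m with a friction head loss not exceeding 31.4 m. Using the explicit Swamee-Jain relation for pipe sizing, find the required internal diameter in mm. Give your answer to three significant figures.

Swamee-Jain (Type III): D = 0.66·[ε^1.25·(LQ²/(gh_f))^4.75 + ν·Q^9.4·(L/(gh_f))^5.2]^0.04
LQ²/(gh_f) = 0.07049; L/(gh_f) = 3.133
Term 1 = ε^1.25·(…)^4.75 = 2.12×10^-11; Term 2 = ν·Q^9.4·(…)^5.2 = 1.02×10^-11
D = 0.66·(2.12×10^-11 + 1.02×10^-11)^0.04 = 0.2509 m = 251 mm
Check: V = 3.03 m/s, Re = 5.11×10^5, f = 0.01615, h_f = 29.2 m ≈ 31.4 m ✓

D ≈ 251 mm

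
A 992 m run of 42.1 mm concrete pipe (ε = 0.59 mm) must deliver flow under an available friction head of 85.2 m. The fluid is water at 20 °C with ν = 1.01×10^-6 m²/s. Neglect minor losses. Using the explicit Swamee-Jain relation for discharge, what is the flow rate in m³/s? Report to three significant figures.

Q ≈ 0.00178 m³/s

Swamee-Jain (Type II): Q = -0.965·√(gD⁵h_f/L)·ln[ε/(3.7D) + √(3.17ν²L/(gD³h_f))]
√(gD⁵h_f/L) = √(9.81·0.0421⁵·85.2/992) = 3.338×10^-4
ε/(3.7D) = 0.00379; √(3.17ν²L/(gD³h_f)) = 2.27×10^-4
Q = -0.965·3.338×10^-4·ln(0.004014) = 0.001777 m³/s
Check: V = 1.28 m/s, Re = 5.32×10^4, f = 0.04390, h_f = 86.0 m ≈ 85.2 m ✓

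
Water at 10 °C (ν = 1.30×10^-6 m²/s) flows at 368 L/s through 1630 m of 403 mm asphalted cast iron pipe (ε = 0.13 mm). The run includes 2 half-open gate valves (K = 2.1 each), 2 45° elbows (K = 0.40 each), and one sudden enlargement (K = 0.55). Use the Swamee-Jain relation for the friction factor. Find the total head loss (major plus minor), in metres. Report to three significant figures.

V = 4Q/(πD²) = 2.885 m/s; V²/2g = 0.4242 m
Re = 8.94×10^5, ε/D = 3.23×10^-4 → f = 0.01603 (Swamee-Jain)
Major: h_f = f(L/D)·V²/2g = 0.01603·4045·0.4242 = 27.51 m
Minor: ΣK = 5.55; h_m = ΣK·V²/2g = 2.354 m
Total H_L = 27.51 + 2.354 = 29.86 m

H_L ≈ 29.9 m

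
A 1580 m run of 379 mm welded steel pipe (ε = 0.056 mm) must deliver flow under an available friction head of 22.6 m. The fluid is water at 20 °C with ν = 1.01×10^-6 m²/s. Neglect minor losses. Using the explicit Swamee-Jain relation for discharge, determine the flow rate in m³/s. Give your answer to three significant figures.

Q ≈ 0.310 m³/s

Swamee-Jain (Type II): Q = -0.965·√(gD⁵h_f/L)·ln[ε/(3.7D) + √(3.17ν²L/(gD³h_f))]
√(gD⁵h_f/L) = √(9.81·0.379⁵·22.6/1580) = 0.03313
ε/(3.7D) = 3.99×10^-5; √(3.17ν²L/(gD³h_f)) = 2.06×10^-5
Q = -0.965·0.03313·ln(6.051×10^-5) = 0.3105 m³/s
Check: V = 2.75 m/s, Re = 1.03×10^6, f = 0.01413, h_f = 22.7 m ≈ 22.6 m ✓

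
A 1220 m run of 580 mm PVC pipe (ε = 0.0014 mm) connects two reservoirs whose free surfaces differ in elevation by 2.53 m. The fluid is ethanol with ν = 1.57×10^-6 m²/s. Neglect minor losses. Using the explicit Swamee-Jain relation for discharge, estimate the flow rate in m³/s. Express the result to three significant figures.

Q ≈ 0.353 m³/s

Swamee-Jain (Type II): Q = -0.965·√(gD⁵h_f/L)·ln[ε/(3.7D) + √(3.17ν²L/(gD³h_f))]
√(gD⁵h_f/L) = √(9.81·0.580⁵·2.53/1220) = 0.03654
ε/(3.7D) = 6.52×10^-7; √(3.17ν²L/(gD³h_f)) = 4.44×10^-5
Q = -0.965·0.03654·ln(4.502×10^-5) = 0.3529 m³/s
Check: V = 1.34 m/s, Re = 4.93×10^5, f = 0.01316, h_f = 2.52 m ≈ 2.53 m ✓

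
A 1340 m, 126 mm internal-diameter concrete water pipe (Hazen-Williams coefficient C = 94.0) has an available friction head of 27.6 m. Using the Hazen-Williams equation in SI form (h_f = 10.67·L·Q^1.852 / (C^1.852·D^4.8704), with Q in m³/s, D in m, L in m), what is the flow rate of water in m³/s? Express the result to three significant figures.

Rearranging: Q = [h_f·C^1.852·D^4.8704 / (10.67·L)]^(1/1.852)
Q = [27.6·94.0^1.852·0.126^4.8704 / (10.67·1340)]^0.540 = 0.01386 m³/s

Q ≈ 0.0139 m³/s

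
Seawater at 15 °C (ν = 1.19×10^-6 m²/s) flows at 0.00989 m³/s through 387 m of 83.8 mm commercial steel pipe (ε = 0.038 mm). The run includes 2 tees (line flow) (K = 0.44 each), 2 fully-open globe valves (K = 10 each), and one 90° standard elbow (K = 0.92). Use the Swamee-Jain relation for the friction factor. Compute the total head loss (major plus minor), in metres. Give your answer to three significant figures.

H_L ≈ 18.4 m

V = 4Q/(πD²) = 1.793 m/s; V²/2g = 0.1639 m
Re = 1.26×10^5, ε/D = 4.53×10^-4 → f = 0.01963 (Swamee-Jain)
Major: h_f = f(L/D)·V²/2g = 0.01963·4618·0.1639 = 14.85 m
Minor: ΣK = 21.8; h_m = ΣK·V²/2g = 3.573 m
Total H_L = 14.85 + 3.573 = 18.43 m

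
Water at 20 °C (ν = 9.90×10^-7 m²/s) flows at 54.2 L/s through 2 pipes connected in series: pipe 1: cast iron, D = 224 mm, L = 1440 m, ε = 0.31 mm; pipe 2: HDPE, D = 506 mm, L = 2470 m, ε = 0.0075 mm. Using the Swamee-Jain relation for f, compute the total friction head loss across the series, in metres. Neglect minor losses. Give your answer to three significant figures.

H ≈ 14.1 m

Pipe 1: V = 1.375 m/s, Re = 3.11×10^5, ε/D = 0.00138, f = 0.02218, h_1 = f(L/D)V²/2g = 13.75 m
Pipe 2: V = 0.2695 m/s, Re = 1.38×10^5, ε/D = 1.48×10^-5, f = 0.01683, h_2 = f(L/D)V²/2g = 0.3043 m
Series → Q common, losses add: H = Σh = 14.05 m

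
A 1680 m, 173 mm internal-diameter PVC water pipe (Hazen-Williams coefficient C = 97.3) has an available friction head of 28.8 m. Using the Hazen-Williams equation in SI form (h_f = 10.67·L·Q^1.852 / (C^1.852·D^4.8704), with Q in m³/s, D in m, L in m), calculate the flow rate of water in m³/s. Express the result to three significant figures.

Q ≈ 0.0299 m³/s

Rearranging: Q = [h_f·C^1.852·D^4.8704 / (10.67·L)]^(1/1.852)
Q = [28.8·97.3^1.852·0.173^4.8704 / (10.67·1680)]^0.540 = 0.02990 m³/s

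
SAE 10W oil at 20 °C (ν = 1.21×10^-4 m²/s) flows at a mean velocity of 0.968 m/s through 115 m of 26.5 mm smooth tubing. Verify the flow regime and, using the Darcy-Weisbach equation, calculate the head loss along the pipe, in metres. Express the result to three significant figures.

Re = VD/ν = 0.968·0.02650/1.21×10^-4 = 212 → laminar (Re < 2300)
f = 64/Re = 0.3019
h_f = f(L/D)V²/(2g) = 0.3019·(115/0.02650)·0.968²/(2·9.81) = 62.57 m

h_f ≈ 62.6 m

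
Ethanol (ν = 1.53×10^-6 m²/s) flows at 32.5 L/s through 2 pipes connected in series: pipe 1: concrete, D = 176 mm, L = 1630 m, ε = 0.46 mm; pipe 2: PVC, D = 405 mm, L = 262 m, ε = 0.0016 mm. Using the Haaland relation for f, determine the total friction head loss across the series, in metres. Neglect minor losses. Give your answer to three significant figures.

Pipe 1: V = 1.336 m/s, Re = 1.54×10^5, ε/D = 0.00261, f = 0.02608, h_1 = f(L/D)V²/2g = 21.97 m
Pipe 2: V = 0.2523 m/s, Re = 6.68×10^4, ε/D = 3.95×10^-6, f = 0.01944, h_2 = f(L/D)V²/2g = 0.04079 m
Series → Q common, losses add: H = Σh = 22.01 m

H ≈ 22.0 m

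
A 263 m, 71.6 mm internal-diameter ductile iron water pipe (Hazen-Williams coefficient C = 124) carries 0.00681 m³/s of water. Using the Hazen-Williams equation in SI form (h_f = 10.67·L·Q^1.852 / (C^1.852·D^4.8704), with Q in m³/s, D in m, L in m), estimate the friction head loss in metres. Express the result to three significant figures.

h_f ≈ 13.6 m

h_f = 10.67·263·0.00681^1.852 / (124^1.852·0.0716^4.8704) = 13.65 m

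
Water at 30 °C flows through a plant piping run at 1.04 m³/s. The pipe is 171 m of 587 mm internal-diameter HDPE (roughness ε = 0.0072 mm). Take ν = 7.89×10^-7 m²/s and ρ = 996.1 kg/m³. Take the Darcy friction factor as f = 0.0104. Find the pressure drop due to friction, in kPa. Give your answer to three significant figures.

V = 4Q/(πD²) = 4·1.04/(π·0.587²) = 3.843 m/s
h_f = f(L/D)V²/(2g) = 0.01040·(171/0.587)·3.843²/(2·9.81) = 2.280 m
Δp = ρg·h_f = 996.1·9.81·2.280 = 22.28 kPa

Δp ≈ 22.3 kPa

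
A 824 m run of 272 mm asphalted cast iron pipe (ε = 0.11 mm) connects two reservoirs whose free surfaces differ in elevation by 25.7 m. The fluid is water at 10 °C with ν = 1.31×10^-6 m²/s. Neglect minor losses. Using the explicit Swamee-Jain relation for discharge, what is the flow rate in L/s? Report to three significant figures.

Swamee-Jain (Type II): Q = -0.965·√(gD⁵h_f/L)·ln[ε/(3.7D) + √(3.17ν²L/(gD³h_f))]
√(gD⁵h_f/L) = √(9.81·0.272⁵·25.7/824) = 0.02134
ε/(3.7D) = 1.09×10^-4; √(3.17ν²L/(gD³h_f)) = 2.97×10^-5
Q = -0.965·0.02134·ln(1.390×10^-4) = 0.1829 m³/s
Check: V = 3.15 m/s, Re = 6.54×10^5, f = 0.01691, h_f = 25.9 m ≈ 25.7 m ✓

Q ≈ 183 L/s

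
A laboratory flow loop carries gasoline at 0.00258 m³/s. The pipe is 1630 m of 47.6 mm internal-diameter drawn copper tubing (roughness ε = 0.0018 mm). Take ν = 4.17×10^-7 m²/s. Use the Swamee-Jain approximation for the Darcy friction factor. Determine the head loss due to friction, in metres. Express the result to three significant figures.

h_f ≈ 60.3 m

V = 4Q/(πD²) = 4·0.00258/(π·0.0476²) = 1.450 m/s
Re = VD/ν = 1.450·0.0476/4.17×10^-7 = 1.65×10^5 → turbulent
ε/D = 0.0018/47.6 = 3.78×10^-5
Swamee-Jain: f = 0.01643
h_f = f(L/D)V²/(2g) = 0.01643·(1630/0.0476)·1.450²/(2·9.81) = 60.27 m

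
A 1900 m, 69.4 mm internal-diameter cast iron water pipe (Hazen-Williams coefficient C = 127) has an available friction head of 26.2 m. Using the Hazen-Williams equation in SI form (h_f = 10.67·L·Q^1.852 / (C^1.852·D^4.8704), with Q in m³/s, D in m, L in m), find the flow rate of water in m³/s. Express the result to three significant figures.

Rearranging: Q = [h_f·C^1.852·D^4.8704 / (10.67·L)]^(1/1.852)
Q = [26.2·127^1.852·0.0694^4.8704 / (10.67·1900)]^0.540 = 0.003141 m³/s

Q ≈ 0.00314 m³/s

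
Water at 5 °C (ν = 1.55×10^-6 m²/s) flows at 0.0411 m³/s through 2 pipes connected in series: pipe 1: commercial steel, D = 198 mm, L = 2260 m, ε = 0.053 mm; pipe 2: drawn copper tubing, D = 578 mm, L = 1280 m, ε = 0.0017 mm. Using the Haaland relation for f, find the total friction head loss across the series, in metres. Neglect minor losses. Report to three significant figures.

Pipe 1: V = 1.335 m/s, Re = 1.71×10^5, ε/D = 2.68×10^-4, f = 0.01765, h_1 = f(L/D)V²/2g = 18.30 m
Pipe 2: V = 0.1566 m/s, Re = 5.84×10^4, ε/D = 2.94×10^-6, f = 0.02001, h_2 = f(L/D)V²/2g = 0.05542 m
Series → Q common, losses add: H = Σh = 18.35 m

H ≈ 18.4 m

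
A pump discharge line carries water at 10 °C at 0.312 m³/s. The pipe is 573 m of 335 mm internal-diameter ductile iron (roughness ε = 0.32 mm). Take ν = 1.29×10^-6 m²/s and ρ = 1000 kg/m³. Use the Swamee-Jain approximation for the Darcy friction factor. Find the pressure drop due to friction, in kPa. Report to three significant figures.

V = 4Q/(πD²) = 4·0.312/(π·0.335²) = 3.540 m/s
Re = VD/ν = 3.540·0.335/1.29×10^-6 = 9.19×10^5 → turbulent
ε/D = 0.32/335 = 9.55×10^-4
Swamee-Jain: f = 0.01985
h_f = f(L/D)V²/(2g) = 0.01985·(573/0.335)·3.540²/(2·9.81) = 21.69 m
Δp = ρg·h_f = 1000·9.81·21.69 = 212.8 kPa

Δp ≈ 213 kPa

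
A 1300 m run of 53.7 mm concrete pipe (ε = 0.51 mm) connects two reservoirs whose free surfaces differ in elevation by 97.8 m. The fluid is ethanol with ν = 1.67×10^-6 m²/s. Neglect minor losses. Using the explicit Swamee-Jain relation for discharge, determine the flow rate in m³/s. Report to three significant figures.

Q ≈ 0.00325 m³/s

Swamee-Jain (Type II): Q = -0.965·√(gD⁵h_f/L)·ln[ε/(3.7D) + √(3.17ν²L/(gD³h_f))]
√(gD⁵h_f/L) = √(9.81·0.0537⁵·97.8/1300) = 5.741×10^-4
ε/(3.7D) = 0.00257; √(3.17ν²L/(gD³h_f)) = 2.78×10^-4
Q = -0.965·5.741×10^-4·ln(0.002845) = 0.003248 m³/s
Check: V = 1.43 m/s, Re = 4.61×10^4, f = 0.03897, h_f = 98.9 m ≈ 97.8 m ✓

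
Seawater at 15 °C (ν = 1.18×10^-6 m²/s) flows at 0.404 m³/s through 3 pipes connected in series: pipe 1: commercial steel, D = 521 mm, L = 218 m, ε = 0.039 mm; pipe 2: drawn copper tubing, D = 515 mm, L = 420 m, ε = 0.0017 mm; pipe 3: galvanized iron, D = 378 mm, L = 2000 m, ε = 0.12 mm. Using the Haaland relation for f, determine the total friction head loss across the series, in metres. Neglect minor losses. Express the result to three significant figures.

Pipe 1: V = 1.895 m/s, Re = 8.37×10^5, ε/D = 7.49×10^-5, f = 0.01317, h_1 = f(L/D)V²/2g = 1.008 m
Pipe 2: V = 1.939 m/s, Re = 8.46×10^5, ε/D = 3.30×10^-6, f = 0.01197, h_2 = f(L/D)V²/2g = 1.871 m
Pipe 3: V = 3.600 m/s, Re = 1.15×10^6, ε/D = 3.17×10^-4, f = 0.01568, h_3 = f(L/D)V²/2g = 54.81 m
Series → Q common, losses add: H = Σh = 57.69 m

H ≈ 57.7 m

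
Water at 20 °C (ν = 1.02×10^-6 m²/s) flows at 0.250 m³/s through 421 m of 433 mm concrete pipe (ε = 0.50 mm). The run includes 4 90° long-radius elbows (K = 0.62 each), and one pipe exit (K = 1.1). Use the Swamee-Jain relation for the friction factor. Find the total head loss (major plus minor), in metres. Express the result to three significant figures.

V = 4Q/(πD²) = 1.698 m/s; V²/2g = 0.1469 m
Re = 7.21×10^5, ε/D = 0.00115 → f = 0.02082 (Swamee-Jain)
Major: h_f = f(L/D)·V²/2g = 0.02082·972.3·0.1469 = 2.974 m
Minor: ΣK = 3.58; h_m = ΣK·V²/2g = 0.5259 m
Total H_L = 2.974 + 0.5259 = 3.500 m

H_L ≈ 3.50 m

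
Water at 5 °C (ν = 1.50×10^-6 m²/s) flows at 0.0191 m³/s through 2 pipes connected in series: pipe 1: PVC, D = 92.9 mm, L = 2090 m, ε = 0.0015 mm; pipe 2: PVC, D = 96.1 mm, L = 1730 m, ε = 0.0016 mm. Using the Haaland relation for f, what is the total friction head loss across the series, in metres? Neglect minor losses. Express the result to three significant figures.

H ≈ 248 m

Pipe 1: V = 2.818 m/s, Re = 1.75×10^5, ε/D = 1.61×10^-5, f = 0.01601, h_1 = f(L/D)V²/2g = 145.8 m
Pipe 2: V = 2.633 m/s, Re = 1.69×10^5, ε/D = 1.66×10^-5, f = 0.01612, h_2 = f(L/D)V²/2g = 102.5 m
Series → Q common, losses add: H = Σh = 248.3 m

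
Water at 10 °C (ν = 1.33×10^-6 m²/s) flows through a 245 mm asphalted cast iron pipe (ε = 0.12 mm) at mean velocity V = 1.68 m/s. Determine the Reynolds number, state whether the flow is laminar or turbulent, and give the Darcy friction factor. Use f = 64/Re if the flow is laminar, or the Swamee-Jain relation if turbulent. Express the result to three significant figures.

Re = VD/ν = 1.680·0.245/1.33×10^-6 = 3.09×10^5
Re > 4000 → turbulent; ε/D = 4.90×10^-4
Swamee-Jain: f = 0.01823

Re ≈ 3.09×10^5; turbulent; f ≈ 0.0182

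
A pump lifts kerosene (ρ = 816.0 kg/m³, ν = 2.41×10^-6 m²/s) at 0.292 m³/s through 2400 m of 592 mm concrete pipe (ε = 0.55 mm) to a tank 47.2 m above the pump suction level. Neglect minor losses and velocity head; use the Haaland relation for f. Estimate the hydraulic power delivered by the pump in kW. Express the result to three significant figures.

P_hyd ≈ 121 kW

V = 4Q/(πD²) = 1.061 m/s; Re = 2.61×10^5; ε/D = 9.29×10^-4; f = 0.02034
h_f = f(L/D)V²/2g = 4.731 m
Total head H = z + h_f = 47.2 + 4.731 = 51.93 m
P_hyd = ρgQH = 816.0·9.81·0.292·51.93 = 121.4 kW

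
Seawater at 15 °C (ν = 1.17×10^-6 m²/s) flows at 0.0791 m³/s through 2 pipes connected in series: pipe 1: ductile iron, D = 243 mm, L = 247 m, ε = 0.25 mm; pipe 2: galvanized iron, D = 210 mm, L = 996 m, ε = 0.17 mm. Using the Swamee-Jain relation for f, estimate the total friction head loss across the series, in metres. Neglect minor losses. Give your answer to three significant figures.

Pipe 1: V = 1.706 m/s, Re = 3.54×10^5, ε/D = 0.00103, f = 0.02072, h_1 = f(L/D)V²/2g = 3.123 m
Pipe 2: V = 2.284 m/s, Re = 4.10×10^5, ε/D = 8.10×10^-4, f = 0.01963, h_2 = f(L/D)V²/2g = 24.74 m
Series → Q common, losses add: H = Σh = 27.87 m

H ≈ 27.9 m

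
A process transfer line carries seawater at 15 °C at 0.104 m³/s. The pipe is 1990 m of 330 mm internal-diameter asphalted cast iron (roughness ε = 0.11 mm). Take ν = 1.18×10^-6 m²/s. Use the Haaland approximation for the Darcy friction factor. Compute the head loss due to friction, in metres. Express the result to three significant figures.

V = 4Q/(πD²) = 4·0.104/(π·0.330²) = 1.216 m/s
Re = VD/ν = 1.216·0.330/1.18×10^-6 = 3.40×10^5 → turbulent
ε/D = 0.11/330 = 3.33×10^-4
Haaland: f = 0.01686
h_f = f(L/D)V²/(2g) = 0.01686·(1990/0.330)·1.216²/(2·9.81) = 7.661 m

h_f ≈ 7.66 m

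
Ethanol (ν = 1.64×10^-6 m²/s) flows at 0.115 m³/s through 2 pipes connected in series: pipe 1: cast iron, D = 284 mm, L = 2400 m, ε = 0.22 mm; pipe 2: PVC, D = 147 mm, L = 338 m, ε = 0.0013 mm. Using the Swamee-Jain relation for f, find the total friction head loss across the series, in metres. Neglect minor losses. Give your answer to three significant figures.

H ≈ 96.9 m

Pipe 1: V = 1.815 m/s, Re = 3.14×10^5, ε/D = 7.75×10^-4, f = 0.01970, h_1 = f(L/D)V²/2g = 27.97 m
Pipe 2: V = 6.776 m/s, Re = 6.07×10^5, ε/D = 8.84×10^-6, f = 0.01281, h_2 = f(L/D)V²/2g = 68.91 m
Series → Q common, losses add: H = Σh = 96.88 m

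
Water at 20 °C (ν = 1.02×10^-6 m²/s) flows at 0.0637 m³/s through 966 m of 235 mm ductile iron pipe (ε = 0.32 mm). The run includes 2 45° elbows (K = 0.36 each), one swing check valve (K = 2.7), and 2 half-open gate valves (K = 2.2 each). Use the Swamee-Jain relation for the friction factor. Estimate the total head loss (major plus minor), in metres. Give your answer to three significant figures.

H_L ≈ 10.8 m

V = 4Q/(πD²) = 1.469 m/s; V²/2g = 0.1099 m
Re = 3.38×10^5, ε/D = 0.00136 → f = 0.02204 (Swamee-Jain)
Major: h_f = f(L/D)·V²/2g = 0.02204·4111·0.1099 = 9.960 m
Minor: ΣK = 7.82; h_m = ΣK·V²/2g = 0.8597 m
Total H_L = 9.960 + 0.8597 = 10.82 m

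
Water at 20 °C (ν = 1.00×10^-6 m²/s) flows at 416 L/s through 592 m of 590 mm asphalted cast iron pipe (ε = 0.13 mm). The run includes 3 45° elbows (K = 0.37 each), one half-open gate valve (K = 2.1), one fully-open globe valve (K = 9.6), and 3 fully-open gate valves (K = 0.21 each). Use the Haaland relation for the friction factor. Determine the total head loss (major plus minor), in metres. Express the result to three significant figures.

V = 4Q/(πD²) = 1.522 m/s; V²/2g = 0.1180 m
Re = 8.98×10^5, ε/D = 2.20×10^-4 → f = 0.01490 (Haaland)
Major: h_f = f(L/D)·V²/2g = 0.01490·1003·0.1180 = 1.764 m
Minor: ΣK = 13.4; h_m = ΣK·V²/2g = 1.586 m
Total H_L = 1.764 + 1.586 = 3.350 m

H_L ≈ 3.35 m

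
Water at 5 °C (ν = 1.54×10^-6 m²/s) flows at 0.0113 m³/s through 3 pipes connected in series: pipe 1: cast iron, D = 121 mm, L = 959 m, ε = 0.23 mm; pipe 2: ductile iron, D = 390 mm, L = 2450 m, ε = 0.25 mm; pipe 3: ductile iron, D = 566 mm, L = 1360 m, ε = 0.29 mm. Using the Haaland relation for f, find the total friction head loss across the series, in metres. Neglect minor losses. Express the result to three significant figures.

H ≈ 9.88 m

Pipe 1: V = 0.9827 m/s, Re = 7.72×10^4, ε/D = 0.00190, f = 0.02512, h_1 = f(L/D)V²/2g = 9.801 m
Pipe 2: V = 0.09459 m/s, Re = 2.40×10^4, ε/D = 6.41×10^-4, f = 0.02593, h_2 = f(L/D)V²/2g = 0.07429 m
Pipe 3: V = 0.04491 m/s, Re = 1.65×10^4, ε/D = 5.12×10^-4, f = 0.02787, h_3 = f(L/D)V²/2g = 0.006885 m
Series → Q common, losses add: H = Σh = 9.882 m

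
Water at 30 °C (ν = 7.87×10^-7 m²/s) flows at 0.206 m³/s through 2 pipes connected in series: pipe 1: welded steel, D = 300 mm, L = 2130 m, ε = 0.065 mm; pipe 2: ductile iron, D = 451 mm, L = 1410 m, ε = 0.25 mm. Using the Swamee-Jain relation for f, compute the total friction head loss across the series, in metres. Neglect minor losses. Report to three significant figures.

H ≈ 50.4 m

Pipe 1: V = 2.914 m/s, Re = 1.11×10^6, ε/D = 2.17×10^-4, f = 0.01487, h_1 = f(L/D)V²/2g = 45.70 m
Pipe 2: V = 1.290 m/s, Re = 7.39×10^5, ε/D = 5.54×10^-4, f = 0.01782, h_2 = f(L/D)V²/2g = 4.723 m
Series → Q common, losses add: H = Σh = 50.42 m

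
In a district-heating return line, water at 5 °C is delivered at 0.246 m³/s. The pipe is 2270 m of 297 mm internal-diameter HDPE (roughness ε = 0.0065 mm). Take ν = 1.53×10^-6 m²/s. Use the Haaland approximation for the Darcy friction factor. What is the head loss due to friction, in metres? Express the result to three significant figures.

h_f ≈ 62.2 m

V = 4Q/(πD²) = 4·0.246/(π·0.297²) = 3.551 m/s
Re = VD/ν = 3.551·0.297/1.53×10^-6 = 6.89×10^5 → turbulent
ε/D = 0.0065/297 = 2.19×10^-5
Haaland: f = 0.01267
h_f = f(L/D)V²/(2g) = 0.01267·(2270/0.297)·3.551²/(2·9.81) = 62.22 m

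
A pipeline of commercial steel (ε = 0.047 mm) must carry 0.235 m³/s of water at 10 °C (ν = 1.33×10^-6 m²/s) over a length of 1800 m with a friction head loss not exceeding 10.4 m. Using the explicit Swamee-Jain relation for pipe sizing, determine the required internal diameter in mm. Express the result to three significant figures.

D ≈ 414 mm

Swamee-Jain (Type III): D = 0.66·[ε^1.25·(LQ²/(gh_f))^4.75 + ν·Q^9.4·(L/(gh_f))^5.2]^0.04
LQ²/(gh_f) = 0.9743; L/(gh_f) = 17.64
Term 1 = ε^1.25·(…)^4.75 = 3.44×10^-6; Term 2 = ν·Q^9.4·(…)^5.2 = 4.94×10^-6
D = 0.66·(3.44×10^-6 + 4.94×10^-6)^0.04 = 0.4135 m = 414 mm
Check: V = 1.75 m/s, Re = 5.44×10^5, f = 0.01449, h_f = 9.85 m ≈ 10.4 m ✓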